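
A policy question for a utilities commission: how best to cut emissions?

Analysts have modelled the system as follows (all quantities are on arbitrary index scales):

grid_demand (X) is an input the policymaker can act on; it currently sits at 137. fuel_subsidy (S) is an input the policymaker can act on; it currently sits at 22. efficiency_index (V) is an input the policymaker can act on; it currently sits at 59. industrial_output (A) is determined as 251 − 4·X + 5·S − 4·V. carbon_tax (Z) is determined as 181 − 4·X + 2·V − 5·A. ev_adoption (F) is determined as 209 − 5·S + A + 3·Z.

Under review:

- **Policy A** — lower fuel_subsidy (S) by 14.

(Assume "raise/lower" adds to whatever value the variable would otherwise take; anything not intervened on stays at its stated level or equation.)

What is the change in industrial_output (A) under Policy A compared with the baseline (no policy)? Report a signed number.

-70

Baseline:
  X = 137
  S = 22
  V = 59
  A = 251 − 4·137 + 5·22 − 4·59 = -423
Policy A (S − 14):
  X = 137
  S = 22 − 14 = 8
  V = 59
  A = 251 − 4·137 + 5·8 − 4·59 = -493
Change in A: -493 − (-423) = -70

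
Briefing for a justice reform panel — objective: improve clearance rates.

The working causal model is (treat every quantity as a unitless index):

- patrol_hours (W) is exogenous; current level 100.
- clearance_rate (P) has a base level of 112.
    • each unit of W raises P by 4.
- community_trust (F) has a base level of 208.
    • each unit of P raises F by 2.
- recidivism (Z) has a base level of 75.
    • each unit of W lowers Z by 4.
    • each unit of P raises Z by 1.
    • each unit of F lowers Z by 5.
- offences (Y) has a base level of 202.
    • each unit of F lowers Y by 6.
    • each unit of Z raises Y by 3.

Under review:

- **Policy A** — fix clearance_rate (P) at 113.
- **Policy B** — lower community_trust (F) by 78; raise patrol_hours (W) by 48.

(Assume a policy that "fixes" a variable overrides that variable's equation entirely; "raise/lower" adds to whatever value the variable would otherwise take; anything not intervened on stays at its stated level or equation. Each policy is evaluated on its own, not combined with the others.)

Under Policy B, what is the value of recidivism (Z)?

Policy B (F − 78, W + 48):
  W = 100 + 48 = 148
  P = 112 + 4·148 = 704
  F = 208 + 2·704 (−78 from intervention) = 1538
  Z = 75 − 4·148 + 704 − 5·1538 = -7503

-7503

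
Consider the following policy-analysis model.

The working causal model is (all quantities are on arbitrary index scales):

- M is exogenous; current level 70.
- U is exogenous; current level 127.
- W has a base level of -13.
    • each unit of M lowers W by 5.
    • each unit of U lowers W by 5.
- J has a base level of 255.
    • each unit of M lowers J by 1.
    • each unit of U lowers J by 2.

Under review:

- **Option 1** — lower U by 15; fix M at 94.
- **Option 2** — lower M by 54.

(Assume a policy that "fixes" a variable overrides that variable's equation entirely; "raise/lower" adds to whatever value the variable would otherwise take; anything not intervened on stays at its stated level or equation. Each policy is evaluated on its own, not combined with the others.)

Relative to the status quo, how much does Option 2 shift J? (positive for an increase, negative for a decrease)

54

Baseline:
  M = 70
  U = 127
  J = 255 − 70 − 2·127 = -69
Option 2 (M − 54):
  M = 70 − 54 = 16
  U = 127
  J = 255 − 16 − 2·127 = -15
Change in J: -15 − (-69) = 54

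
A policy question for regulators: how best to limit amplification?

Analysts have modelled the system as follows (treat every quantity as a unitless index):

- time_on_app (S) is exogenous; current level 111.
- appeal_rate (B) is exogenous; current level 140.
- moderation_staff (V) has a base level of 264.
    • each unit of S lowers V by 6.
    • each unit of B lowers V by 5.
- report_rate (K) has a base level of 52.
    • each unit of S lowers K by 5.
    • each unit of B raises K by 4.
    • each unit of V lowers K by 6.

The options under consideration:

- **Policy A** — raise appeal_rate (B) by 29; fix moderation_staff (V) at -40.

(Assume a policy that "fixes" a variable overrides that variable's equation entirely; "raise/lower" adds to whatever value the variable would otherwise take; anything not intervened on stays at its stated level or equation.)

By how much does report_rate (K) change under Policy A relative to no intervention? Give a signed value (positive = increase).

-6256

Baseline:
  S = 111
  B = 140
  V = 264 − 6·111 − 5·140 = -1102
  K = 52 − 5·111 + 4·140 − 6·(-1102) = 6669
Policy A (B + 29, V := -40):
  S = 111
  B = 140 + 29 = 169
  V = -40
  K = 52 − 5·111 + 4·169 − 6·(-40) = 413
Change in K: 413 − 6669 = -6256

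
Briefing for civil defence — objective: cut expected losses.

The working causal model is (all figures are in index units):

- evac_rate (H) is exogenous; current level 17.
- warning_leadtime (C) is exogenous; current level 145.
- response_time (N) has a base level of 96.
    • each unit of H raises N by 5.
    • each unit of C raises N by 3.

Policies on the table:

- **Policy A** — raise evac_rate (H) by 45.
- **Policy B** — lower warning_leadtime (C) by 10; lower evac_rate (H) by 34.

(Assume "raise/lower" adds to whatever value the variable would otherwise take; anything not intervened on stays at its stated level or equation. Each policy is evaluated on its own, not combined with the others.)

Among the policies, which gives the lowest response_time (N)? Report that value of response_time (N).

Policy A (H + 45):
  H = 17 + 45 = 62
  C = 145
  N = 96 + 5·62 + 3·145 = 841
Policy B (C − 10, H − 34):
  H = 17 − 34 = -17
  C = 145 − 10 = 135
  N = 96 + 5·(-17) + 3·135 = 416
Comparing — Policy A: N=841, Policy B: N=416. Lowest is 416 (Policy B).

416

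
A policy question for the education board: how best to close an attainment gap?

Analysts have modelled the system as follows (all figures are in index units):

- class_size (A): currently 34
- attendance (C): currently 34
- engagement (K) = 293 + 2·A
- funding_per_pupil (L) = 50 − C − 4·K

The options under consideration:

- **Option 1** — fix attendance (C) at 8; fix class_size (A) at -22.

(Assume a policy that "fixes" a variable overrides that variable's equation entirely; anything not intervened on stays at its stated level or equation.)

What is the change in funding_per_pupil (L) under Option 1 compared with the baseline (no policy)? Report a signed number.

Baseline:
  A = 34
  C = 34
  K = 293 + 2·34 = 361
  L = 50 − 34 − 4·361 = -1428
Option 1 (C := 8, A := -22):
  A = -22
  C = 8
  K = 293 + 2·(-22) = 249
  L = 50 − 8 − 4·249 = -954
Change in L: -954 − (-1428) = 474

474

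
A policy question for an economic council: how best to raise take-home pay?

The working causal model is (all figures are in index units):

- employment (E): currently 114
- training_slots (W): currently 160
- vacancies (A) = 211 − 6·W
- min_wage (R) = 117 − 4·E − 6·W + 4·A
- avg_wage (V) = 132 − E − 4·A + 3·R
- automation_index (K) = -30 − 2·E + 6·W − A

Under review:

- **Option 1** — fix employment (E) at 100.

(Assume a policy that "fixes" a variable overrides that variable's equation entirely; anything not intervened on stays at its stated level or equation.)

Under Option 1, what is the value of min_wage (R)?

-4239

Option 1 (E := 100):
  E = 100
  W = 160
  A = 211 − 6·160 = -749
  R = 117 − 4·100 − 6·160 + 4·(-749) = -4239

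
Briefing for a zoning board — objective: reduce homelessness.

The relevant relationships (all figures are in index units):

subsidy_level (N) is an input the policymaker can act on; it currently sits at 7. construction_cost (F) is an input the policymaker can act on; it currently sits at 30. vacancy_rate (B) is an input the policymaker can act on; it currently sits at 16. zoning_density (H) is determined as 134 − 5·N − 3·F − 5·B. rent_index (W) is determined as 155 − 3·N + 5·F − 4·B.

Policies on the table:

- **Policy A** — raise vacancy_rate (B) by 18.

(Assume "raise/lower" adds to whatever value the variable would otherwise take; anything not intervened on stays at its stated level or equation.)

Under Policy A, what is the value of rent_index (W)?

Policy A (B + 18):
  N = 7
  F = 30
  B = 16 + 18 = 34
  W = 155 − 3·7 + 5·30 − 4·34 = 148

148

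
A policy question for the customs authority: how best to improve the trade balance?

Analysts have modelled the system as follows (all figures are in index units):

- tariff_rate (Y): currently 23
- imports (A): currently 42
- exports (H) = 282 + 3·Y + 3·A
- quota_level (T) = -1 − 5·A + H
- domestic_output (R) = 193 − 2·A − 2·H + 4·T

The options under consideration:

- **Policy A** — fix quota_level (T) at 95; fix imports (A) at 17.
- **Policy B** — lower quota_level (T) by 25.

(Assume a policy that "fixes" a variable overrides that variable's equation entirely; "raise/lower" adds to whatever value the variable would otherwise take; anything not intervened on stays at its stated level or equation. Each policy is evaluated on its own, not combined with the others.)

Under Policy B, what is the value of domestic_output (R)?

119

Policy B (T − 25):
  Y = 23
  A = 42
  H = 282 + 3·23 + 3·42 = 477
  T = -1 − 5·42 + 477 (−25 from intervention) = 241
  R = 193 − 2·42 − 2·477 + 4·241 = 119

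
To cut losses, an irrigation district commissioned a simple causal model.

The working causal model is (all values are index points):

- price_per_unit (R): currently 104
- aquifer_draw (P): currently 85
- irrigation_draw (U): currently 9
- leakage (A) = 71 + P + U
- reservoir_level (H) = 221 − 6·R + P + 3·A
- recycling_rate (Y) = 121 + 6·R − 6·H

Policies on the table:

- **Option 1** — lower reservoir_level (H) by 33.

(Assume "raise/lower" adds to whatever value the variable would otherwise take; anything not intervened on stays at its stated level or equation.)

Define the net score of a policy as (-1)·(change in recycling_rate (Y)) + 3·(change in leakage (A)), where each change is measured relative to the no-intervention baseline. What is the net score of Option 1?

Baseline:
  R = 104
  P = 85
  U = 9
  A = 71 + 85 + 9 = 165
  H = 221 − 6·104 + 85 + 3·165 = 177
  Y = 121 + 6·104 − 6·177 = -317
Option 1 (H − 33):
  R = 104
  P = 85
  U = 9
  A = 71 + 85 + 9 = 165
  H = 221 − 6·104 + 85 + 3·165 (−33 from intervention) = 144
  Y = 121 + 6·104 − 6·144 = -119
ΔY = -119 − (-317) = 198; ΔA = 165 − 165 = 0
Score = (-1)·198 + 3·0 = -198

-198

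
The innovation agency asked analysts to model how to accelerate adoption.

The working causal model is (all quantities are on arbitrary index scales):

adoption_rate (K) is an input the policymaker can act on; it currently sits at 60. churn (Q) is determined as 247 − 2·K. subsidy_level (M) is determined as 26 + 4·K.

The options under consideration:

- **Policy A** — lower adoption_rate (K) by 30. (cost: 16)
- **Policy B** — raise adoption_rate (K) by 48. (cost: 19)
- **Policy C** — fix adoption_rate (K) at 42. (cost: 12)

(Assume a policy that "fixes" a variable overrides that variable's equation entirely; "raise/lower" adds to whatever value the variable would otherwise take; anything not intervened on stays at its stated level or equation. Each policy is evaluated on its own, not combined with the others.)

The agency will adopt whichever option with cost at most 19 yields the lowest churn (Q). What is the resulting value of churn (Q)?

Policy A (K − 30):
  K = 60 − 30 = 30
  Q = 247 − 2·30 = 187
Policy B (K + 48):
  K = 60 + 48 = 108
  Q = 247 − 2·108 = 31
Policy C (K := 42):
  K = 42
  Q = 247 − 2·42 = 163
Comparing — Policy A: Q=187, Policy B: Q=31, Policy C: Q=163. Lowest is 31 (Policy B).

31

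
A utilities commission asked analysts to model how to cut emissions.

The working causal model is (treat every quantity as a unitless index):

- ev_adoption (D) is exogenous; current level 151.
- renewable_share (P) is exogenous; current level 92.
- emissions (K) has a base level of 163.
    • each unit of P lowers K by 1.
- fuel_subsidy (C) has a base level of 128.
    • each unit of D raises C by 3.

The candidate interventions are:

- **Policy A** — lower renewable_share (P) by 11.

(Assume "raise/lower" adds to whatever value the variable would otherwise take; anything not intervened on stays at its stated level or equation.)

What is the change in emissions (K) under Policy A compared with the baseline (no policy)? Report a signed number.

Baseline:
  P = 92
  K = 163 − 92 = 71
Policy A (P − 11):
  P = 92 − 11 = 81
  K = 163 − 81 = 82
Change in K: 82 − 71 = 11

11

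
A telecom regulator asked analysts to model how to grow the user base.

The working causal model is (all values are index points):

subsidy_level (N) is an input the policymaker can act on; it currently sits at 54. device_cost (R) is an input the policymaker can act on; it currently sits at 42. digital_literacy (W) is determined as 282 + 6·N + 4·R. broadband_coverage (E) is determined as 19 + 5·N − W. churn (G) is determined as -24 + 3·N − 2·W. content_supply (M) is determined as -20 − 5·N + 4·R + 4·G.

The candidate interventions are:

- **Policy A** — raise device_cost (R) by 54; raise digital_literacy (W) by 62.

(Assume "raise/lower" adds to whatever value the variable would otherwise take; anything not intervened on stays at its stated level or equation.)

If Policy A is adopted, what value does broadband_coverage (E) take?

Policy A (R + 54, W + 62):
  N = 54
  R = 42 + 54 = 96
  W = 282 + 6·54 + 4·96 (+62 from intervention) = 1052
  E = 19 + 5·54 − 1052 = -763

-763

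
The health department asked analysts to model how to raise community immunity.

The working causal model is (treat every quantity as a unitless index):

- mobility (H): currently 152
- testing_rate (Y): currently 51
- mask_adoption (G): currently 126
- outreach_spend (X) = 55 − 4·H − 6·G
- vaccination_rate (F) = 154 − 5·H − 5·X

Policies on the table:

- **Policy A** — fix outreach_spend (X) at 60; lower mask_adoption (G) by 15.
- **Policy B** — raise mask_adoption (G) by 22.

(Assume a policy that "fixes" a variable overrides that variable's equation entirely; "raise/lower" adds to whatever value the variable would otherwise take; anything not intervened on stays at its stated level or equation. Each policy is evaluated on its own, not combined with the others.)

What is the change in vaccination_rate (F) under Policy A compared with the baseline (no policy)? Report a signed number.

-6845

Baseline:
  H = 152
  G = 126
  X = 55 − 4·152 − 6·126 = -1309
  F = 154 − 5·152 − 5·(-1309) = 5939
Policy A (X := 60, G − 15):
  H = 152
  G = 126 − 15 = 111
  X = 60
  F = 154 − 5·152 − 5·60 = -906
Change in F: -906 − 5939 = -6845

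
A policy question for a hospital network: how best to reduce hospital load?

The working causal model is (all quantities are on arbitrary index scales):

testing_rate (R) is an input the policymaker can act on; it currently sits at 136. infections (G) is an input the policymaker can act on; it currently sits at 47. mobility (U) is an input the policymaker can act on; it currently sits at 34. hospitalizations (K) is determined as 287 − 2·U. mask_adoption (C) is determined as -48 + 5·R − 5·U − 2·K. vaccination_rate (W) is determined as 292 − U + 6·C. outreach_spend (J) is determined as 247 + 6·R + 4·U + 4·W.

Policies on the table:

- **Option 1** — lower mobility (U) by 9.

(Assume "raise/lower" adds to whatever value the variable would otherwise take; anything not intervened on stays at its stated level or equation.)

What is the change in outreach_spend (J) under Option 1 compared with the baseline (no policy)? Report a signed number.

216

Baseline:
  R = 136
  U = 34
  K = 287 − 2·34 = 219
  C = -48 + 5·136 − 5·34 − 2·219 = 24
  W = 292 − 34 + 6·24 = 402
  J = 247 + 6·136 + 4·34 + 4·402 = 2807
Option 1 (U − 9):
  R = 136
  U = 34 − 9 = 25
  K = 287 − 2·25 = 237
  C = -48 + 5·136 − 5·25 − 2·237 = 33
  W = 292 − 25 + 6·33 = 465
  J = 247 + 6·136 + 4·25 + 4·465 = 3023
Change in J: 3023 − 2807 = 216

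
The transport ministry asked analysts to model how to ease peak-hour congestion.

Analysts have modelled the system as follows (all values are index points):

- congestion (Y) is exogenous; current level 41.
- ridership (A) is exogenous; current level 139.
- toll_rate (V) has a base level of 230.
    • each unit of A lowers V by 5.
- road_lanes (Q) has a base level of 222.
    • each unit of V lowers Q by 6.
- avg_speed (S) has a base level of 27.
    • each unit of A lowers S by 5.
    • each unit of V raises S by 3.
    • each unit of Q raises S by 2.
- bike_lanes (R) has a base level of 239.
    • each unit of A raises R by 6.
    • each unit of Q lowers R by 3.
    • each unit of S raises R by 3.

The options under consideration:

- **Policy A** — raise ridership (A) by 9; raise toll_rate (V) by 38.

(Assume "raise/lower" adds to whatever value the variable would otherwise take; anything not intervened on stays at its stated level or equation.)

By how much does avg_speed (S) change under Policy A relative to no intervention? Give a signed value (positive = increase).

Baseline:
  A = 139
  V = 230 − 5·139 = -465
  Q = 222 − 6·(-465) = 3012
  S = 27 − 5·139 + 3·(-465) + 2·3012 = 3961
Policy A (A + 9, V + 38):
  A = 139 + 9 = 148
  V = 230 − 5·148 (+38 from intervention) = -472
  Q = 222 − 6·(-472) = 3054
  S = 27 − 5·148 + 3·(-472) + 2·3054 = 3979
Change in S: 3979 − 3961 = 18

18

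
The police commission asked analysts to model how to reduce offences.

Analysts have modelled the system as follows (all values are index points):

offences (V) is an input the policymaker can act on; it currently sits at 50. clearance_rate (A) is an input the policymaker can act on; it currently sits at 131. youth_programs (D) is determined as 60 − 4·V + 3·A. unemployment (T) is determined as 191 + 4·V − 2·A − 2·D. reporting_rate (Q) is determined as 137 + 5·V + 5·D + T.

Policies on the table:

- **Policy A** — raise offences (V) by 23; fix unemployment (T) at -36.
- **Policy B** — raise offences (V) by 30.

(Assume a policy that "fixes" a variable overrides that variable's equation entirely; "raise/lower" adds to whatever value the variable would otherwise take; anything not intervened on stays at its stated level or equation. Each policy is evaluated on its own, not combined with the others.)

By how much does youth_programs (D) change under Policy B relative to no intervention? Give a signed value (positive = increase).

-120

Baseline:
  V = 50
  A = 131
  D = 60 − 4·50 + 3·131 = 253
Policy B (V + 30):
  V = 50 + 30 = 80
  A = 131
  D = 60 − 4·80 + 3·131 = 133
Change in D: 133 − 253 = -120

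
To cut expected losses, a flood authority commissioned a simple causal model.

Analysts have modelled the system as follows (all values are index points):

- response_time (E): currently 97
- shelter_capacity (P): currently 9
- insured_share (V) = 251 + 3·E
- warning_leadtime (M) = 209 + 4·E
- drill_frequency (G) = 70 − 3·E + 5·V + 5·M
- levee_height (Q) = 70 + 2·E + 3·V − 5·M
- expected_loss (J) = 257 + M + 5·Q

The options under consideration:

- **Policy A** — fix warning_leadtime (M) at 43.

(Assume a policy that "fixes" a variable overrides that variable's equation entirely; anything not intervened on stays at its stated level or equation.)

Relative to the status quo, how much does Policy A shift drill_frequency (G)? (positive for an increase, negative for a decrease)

Baseline:
  E = 97
  V = 251 + 3·97 = 542
  M = 209 + 4·97 = 597
  G = 70 − 3·97 + 5·542 + 5·597 = 5474
Policy A (M := 43):
  E = 97
  V = 251 + 3·97 = 542
  M = 43
  G = 70 − 3·97 + 5·542 + 5·43 = 2704
Change in G: 2704 − 5474 = -2770

-2770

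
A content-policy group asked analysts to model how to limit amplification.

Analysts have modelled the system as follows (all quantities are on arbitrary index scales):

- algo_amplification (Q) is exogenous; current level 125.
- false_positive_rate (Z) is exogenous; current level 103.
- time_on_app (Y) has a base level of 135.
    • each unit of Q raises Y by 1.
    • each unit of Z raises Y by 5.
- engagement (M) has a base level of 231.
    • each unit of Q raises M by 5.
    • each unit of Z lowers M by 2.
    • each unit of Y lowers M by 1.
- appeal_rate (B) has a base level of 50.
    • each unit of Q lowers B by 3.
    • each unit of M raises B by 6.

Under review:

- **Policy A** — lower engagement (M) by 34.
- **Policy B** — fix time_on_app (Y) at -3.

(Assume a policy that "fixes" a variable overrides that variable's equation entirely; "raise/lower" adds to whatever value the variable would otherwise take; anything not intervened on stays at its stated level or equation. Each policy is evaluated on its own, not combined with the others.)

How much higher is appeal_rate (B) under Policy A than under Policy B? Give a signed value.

Policy A (M − 34):
  Q = 125
  Z = 103
  Y = 135 + 125 + 5·103 = 775
  M = 231 + 5·125 − 2·103 − 775 (−34 from intervention) = -159
  B = 50 − 3·125 + 6·(-159) = -1279
Policy B (Y := -3):
  Q = 125
  Z = 103
  Y = -3
  M = 231 + 5·125 − 2·103 − (-3) = 653
  B = 50 − 3·125 + 6·653 = 3593
B: -1279 − 3593 = -4872

-4872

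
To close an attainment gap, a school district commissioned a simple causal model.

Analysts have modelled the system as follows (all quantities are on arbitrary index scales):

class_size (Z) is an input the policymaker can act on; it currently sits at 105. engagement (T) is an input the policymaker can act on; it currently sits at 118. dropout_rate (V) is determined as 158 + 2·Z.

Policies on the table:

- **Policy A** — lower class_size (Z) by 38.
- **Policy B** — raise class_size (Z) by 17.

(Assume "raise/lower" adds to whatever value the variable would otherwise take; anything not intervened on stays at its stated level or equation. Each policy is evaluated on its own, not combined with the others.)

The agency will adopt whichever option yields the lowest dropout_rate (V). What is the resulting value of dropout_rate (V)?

Policy A (Z − 38):
  Z = 105 − 38 = 67
  V = 158 + 2·67 = 292
Policy B (Z + 17):
  Z = 105 + 17 = 122
  V = 158 + 2·122 = 402
Comparing — Policy A: V=292, Policy B: V=402. Lowest is 292 (Policy A).

292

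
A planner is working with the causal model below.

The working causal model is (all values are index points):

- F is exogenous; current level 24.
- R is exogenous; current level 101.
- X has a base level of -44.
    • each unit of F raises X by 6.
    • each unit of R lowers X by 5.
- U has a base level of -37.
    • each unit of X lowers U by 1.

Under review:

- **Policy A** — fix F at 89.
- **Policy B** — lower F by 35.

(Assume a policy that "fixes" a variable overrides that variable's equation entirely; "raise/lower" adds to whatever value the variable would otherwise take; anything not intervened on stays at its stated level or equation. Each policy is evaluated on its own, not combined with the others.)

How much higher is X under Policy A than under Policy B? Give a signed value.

Policy A (F := 89):
  F = 89
  R = 101
  X = -44 + 6·89 − 5·101 = -15
Policy B (F − 35):
  F = 24 − 35 = -11
  R = 101
  X = -44 + 6·(-11) − 5·101 = -615
X: -15 − (-615) = 600

600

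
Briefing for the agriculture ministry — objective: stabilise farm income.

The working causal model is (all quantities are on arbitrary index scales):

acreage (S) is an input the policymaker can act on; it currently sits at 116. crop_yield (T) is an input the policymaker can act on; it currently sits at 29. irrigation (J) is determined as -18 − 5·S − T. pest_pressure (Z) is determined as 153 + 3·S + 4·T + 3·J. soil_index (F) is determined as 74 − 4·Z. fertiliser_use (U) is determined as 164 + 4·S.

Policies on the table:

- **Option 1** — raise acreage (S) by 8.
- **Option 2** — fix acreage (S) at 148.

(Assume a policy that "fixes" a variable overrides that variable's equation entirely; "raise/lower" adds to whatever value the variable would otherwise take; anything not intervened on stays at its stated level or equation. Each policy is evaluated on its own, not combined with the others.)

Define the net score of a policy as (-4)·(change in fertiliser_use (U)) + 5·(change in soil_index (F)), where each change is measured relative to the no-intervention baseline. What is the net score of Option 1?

Baseline:
  S = 116
  T = 29
  J = -18 − 5·116 − 29 = -627
  Z = 153 + 3·116 + 4·29 + 3·(-627) = -1264
  F = 74 − 4·(-1264) = 5130
  U = 164 + 4·116 = 628
Option 1 (S + 8):
  S = 116 + 8 = 124
  T = 29
  J = -18 − 5·124 − 29 = -667
  Z = 153 + 3·124 + 4·29 + 3·(-667) = -1360
  F = 74 − 4·(-1360) = 5514
  U = 164 + 4·124 = 660
ΔU = 660 − 628 = 32; ΔF = 5514 − 5130 = 384
Score = (-4)·32 + 5·384 = 1792

1792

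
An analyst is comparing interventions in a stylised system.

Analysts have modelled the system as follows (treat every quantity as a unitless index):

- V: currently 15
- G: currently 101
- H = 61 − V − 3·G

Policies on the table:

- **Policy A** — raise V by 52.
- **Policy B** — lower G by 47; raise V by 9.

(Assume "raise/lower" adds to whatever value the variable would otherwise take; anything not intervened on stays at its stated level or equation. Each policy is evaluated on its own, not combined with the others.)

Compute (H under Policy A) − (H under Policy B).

Policy A (V + 52):
  V = 15 + 52 = 67
  G = 101
  H = 61 − 67 − 3·101 = -309
Policy B (G − 47, V + 9):
  V = 15 + 9 = 24
  G = 101 − 47 = 54
  H = 61 − 24 − 3·54 = -125
H: -309 − (-125) = -184

-184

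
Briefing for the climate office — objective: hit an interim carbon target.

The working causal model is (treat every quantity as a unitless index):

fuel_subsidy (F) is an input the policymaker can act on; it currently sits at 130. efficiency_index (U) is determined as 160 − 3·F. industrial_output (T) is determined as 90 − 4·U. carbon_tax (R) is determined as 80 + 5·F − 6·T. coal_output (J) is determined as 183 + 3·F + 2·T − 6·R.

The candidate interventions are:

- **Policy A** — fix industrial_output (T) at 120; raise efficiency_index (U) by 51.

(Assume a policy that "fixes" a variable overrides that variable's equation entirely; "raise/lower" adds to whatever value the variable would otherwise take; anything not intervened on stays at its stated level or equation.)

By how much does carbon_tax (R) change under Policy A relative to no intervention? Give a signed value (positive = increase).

5340

Baseline:
  F = 130
  U = 160 − 3·130 = -230
  T = 90 − 4·(-230) = 1010
  R = 80 + 5·130 − 6·1010 = -5330
Policy A (T := 120, U + 51):
  F = 130
  U = 160 − 3·130 (+51 from intervention) = -179
  T = 120
  R = 80 + 5·130 − 6·120 = 10
Change in R: 10 − (-5330) = 5340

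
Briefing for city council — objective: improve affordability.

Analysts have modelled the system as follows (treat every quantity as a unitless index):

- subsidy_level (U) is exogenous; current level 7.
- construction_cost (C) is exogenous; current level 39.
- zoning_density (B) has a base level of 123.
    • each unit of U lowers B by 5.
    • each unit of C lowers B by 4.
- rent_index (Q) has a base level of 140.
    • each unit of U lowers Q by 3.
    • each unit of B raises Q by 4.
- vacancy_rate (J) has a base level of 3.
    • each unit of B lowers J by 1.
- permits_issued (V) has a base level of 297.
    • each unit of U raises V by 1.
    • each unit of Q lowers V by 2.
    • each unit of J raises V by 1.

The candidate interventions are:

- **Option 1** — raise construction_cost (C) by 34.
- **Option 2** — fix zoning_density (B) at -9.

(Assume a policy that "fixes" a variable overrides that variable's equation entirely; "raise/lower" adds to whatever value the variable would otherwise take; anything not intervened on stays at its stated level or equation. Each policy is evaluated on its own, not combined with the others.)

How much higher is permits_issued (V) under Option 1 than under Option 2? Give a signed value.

Option 1 (C + 34):
  U = 7
  C = 39 + 34 = 73
  B = 123 − 5·7 − 4·73 = -204
  Q = 140 − 3·7 + 4·(-204) = -697
  J = 3 − (-204) = 207
  V = 297 + 7 − 2·(-697) + 207 = 1905
Option 2 (B := -9):
  U = 7
  C = 39
  B = -9
  Q = 140 − 3·7 + 4·(-9) = 83
  J = 3 − (-9) = 12
  V = 297 + 7 − 2·83 + 12 = 150
V: 1905 − 150 = 1755

1755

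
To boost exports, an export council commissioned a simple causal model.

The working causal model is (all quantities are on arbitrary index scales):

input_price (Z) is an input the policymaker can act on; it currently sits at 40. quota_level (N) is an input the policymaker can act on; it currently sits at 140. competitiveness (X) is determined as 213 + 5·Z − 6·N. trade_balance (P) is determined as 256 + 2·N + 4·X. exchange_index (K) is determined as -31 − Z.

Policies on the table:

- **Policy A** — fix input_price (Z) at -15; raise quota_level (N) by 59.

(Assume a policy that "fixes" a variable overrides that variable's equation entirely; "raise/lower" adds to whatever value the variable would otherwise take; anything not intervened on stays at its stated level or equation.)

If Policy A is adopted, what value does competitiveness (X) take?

Policy A (Z := -15, N + 59):
  Z = -15
  N = 140 + 59 = 199
  X = 213 + 5·(-15) − 6·199 = -1056

-1056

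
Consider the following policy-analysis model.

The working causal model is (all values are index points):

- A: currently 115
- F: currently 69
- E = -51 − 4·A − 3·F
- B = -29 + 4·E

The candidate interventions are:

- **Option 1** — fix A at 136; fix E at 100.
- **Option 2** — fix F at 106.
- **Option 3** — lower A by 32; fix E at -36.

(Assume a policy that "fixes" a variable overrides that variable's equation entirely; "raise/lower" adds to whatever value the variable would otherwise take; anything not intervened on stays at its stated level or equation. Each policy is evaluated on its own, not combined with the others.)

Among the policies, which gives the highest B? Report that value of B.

Option 1 (A := 136, E := 100):
  A = 136
  F = 69
  E = 100
  B = -29 + 4·100 = 371
Option 2 (F := 106):
  A = 115
  F = 106
  E = -51 − 4·115 − 3·106 = -829
  B = -29 + 4·(-829) = -3345
Option 3 (A − 32, E := -36):
  A = 115 − 32 = 83
  F = 69
  E = -36
  B = -29 + 4·(-36) = -173
Comparing — Option 1: B=371, Option 2: B=-3345, Option 3: B=-173. Highest is 371 (Option 1).

371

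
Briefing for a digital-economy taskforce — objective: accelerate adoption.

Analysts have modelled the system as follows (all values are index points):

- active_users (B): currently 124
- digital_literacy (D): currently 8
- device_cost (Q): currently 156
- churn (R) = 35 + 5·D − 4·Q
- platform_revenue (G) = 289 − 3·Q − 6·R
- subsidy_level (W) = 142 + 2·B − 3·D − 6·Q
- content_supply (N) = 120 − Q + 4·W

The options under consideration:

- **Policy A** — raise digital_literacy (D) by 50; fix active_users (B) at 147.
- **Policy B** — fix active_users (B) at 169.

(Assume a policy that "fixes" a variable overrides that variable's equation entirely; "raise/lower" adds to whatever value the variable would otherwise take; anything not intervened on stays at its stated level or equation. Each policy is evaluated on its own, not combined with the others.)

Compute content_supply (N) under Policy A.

-2732

Policy A (D + 50, B := 147):
  B = 147
  D = 8 + 50 = 58
  Q = 156
  W = 142 + 2·147 − 3·58 − 6·156 = -674
  N = 120 − 156 + 4·(-674) = -2732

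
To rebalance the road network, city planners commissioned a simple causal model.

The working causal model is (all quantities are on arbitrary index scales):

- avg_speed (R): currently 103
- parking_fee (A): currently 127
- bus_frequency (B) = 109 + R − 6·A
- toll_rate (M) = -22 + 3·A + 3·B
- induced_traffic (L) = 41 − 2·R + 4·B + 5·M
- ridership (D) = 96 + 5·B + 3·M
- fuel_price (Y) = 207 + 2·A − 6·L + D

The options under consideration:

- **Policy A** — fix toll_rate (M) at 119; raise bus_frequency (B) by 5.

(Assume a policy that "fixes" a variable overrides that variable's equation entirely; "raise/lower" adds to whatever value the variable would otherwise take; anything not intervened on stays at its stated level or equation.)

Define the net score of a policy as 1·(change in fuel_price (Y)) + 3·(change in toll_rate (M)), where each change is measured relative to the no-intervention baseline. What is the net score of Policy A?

-33935

Baseline:
  R = 103
  A = 127
  B = 109 + 103 − 6·127 = -550
  M = -22 + 3·127 + 3·(-550) = -1291
  L = 41 − 2·103 + 4·(-550) + 5·(-1291) = -8820
  D = 96 + 5·(-550) + 3·(-1291) = -6527
  Y = 207 + 2·127 − 6·(-8820) + (-6527) = 46854
Policy A (M := 119, B + 5):
  R = 103
  A = 127
  B = 109 + 103 − 6·127 (+5 from intervention) = -545
  M = 119
  L = 41 − 2·103 + 4·(-545) + 5·119 = -1750
  D = 96 + 5·(-545) + 3·119 = -2272
  Y = 207 + 2·127 − 6·(-1750) + (-2272) = 8689
ΔY = 8689 − 46854 = -38165; ΔM = 119 − (-1291) = 1410
Score = 1·(-38165) + 3·1410 = -33935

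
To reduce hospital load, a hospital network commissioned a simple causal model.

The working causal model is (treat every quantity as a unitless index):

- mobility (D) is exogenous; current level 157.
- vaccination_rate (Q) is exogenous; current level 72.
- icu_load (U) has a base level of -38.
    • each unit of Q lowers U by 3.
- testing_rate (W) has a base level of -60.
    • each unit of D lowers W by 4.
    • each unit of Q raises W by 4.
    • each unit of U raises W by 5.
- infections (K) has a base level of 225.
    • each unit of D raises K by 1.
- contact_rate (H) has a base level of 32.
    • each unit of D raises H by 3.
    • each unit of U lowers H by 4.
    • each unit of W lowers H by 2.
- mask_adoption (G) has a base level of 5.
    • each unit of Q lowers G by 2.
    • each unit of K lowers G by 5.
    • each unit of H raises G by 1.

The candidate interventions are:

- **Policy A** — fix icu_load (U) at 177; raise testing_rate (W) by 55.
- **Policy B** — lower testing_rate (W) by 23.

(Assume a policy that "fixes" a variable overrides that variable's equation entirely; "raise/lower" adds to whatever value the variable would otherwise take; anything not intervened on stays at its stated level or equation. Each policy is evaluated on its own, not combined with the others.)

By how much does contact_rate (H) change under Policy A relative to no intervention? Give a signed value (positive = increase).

-6144

Baseline:
  D = 157
  Q = 72
  U = -38 − 3·72 = -254
  W = -60 − 4·157 + 4·72 + 5·(-254) = -1670
  H = 32 + 3·157 − 4·(-254) − 2·(-1670) = 4859
Policy A (U := 177, W + 55):
  D = 157
  Q = 72
  U = 177
  W = -60 − 4·157 + 4·72 + 5·177 (+55 from intervention) = 540
  H = 32 + 3·157 − 4·177 − 2·540 = -1285
Change in H: -1285 − 4859 = -6144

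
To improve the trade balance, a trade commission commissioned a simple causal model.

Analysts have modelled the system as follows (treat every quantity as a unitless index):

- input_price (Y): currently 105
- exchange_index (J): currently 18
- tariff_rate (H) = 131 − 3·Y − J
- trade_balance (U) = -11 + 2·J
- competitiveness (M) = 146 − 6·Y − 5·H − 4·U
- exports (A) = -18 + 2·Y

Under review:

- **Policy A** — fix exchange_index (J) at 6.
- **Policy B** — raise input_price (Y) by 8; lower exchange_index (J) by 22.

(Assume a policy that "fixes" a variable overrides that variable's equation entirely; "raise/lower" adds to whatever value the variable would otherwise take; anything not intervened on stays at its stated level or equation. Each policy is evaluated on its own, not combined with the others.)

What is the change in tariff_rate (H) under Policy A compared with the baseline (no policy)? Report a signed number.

Baseline:
  Y = 105
  J = 18
  H = 131 − 3·105 − 18 = -202
Policy A (J := 6):
  Y = 105
  J = 6
  H = 131 − 3·105 − 6 = -190
Change in H: -190 − (-202) = 12

12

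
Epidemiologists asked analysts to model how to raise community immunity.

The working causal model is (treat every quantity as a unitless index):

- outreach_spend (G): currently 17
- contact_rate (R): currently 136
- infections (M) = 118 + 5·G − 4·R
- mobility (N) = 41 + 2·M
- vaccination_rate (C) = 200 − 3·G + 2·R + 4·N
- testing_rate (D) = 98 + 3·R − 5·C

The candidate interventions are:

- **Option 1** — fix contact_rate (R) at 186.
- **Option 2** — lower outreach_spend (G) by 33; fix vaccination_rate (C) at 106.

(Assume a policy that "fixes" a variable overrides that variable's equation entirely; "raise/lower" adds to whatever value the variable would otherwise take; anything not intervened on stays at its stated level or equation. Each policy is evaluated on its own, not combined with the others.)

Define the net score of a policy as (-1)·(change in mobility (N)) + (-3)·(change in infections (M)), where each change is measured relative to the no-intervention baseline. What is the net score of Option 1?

1000

Baseline:
  G = 17
  R = 136
  M = 118 + 5·17 − 4·136 = -341
  N = 41 + 2·(-341) = -641
Option 1 (R := 186):
  G = 17
  R = 186
  M = 118 + 5·17 − 4·186 = -541
  N = 41 + 2·(-541) = -1041
ΔN = -1041 − (-641) = -400; ΔM = -541 − (-341) = -200
Score = (-1)·(-400) + (-3)·(-200) = 1000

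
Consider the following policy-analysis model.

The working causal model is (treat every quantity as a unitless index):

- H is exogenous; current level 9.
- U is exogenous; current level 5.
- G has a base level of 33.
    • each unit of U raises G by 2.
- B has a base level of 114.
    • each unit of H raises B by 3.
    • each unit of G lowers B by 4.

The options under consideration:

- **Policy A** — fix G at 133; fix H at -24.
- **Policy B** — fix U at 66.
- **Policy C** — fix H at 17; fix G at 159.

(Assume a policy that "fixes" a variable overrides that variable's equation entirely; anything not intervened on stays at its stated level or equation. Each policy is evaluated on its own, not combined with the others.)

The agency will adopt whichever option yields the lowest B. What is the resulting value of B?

Policy A (G := 133, H := -24):
  H = -24
  U = 5
  G = 133
  B = 114 + 3·(-24) − 4·133 = -490
Policy B (U := 66):
  H = 9
  U = 66
  G = 33 + 2·66 = 165
  B = 114 + 3·9 − 4·165 = -519
Policy C (H := 17, G := 159):
  H = 17
  U = 5
  G = 159
  B = 114 + 3·17 − 4·159 = -471
Comparing — Policy A: B=-490, Policy B: B=-519, Policy C: B=-471. Lowest is -519 (Policy B).

-519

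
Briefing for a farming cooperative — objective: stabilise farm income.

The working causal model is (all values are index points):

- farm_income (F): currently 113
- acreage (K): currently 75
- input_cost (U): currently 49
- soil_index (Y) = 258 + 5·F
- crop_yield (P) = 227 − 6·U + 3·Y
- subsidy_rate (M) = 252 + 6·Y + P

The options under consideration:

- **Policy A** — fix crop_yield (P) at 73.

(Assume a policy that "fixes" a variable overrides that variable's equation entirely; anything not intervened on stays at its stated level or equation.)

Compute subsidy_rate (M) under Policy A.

Policy A (P := 73):
  F = 113
  U = 49
  Y = 258 + 5·113 = 823
  P = 73
  M = 252 + 6·823 + 73 = 5263

5263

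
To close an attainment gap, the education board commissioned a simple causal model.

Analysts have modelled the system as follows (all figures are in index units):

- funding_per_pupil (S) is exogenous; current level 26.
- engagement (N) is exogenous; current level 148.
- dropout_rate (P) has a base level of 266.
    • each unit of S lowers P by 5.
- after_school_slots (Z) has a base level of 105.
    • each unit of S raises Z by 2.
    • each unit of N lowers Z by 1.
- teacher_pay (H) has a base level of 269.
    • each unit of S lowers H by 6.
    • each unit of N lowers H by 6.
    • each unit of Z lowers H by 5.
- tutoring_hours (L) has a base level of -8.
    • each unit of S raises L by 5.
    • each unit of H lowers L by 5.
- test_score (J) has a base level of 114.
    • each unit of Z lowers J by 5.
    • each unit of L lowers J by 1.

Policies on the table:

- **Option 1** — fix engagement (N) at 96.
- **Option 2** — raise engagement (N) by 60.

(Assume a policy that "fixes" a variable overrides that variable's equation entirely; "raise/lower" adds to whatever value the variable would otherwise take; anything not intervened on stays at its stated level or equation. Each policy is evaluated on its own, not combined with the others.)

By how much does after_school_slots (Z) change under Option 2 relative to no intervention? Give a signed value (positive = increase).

-60

Baseline:
  S = 26
  N = 148
  Z = 105 + 2·26 − 148 = 9
Option 2 (N + 60):
  S = 26
  N = 148 + 60 = 208
  Z = 105 + 2·26 − 208 = -51
Change in Z: -51 − 9 = -60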